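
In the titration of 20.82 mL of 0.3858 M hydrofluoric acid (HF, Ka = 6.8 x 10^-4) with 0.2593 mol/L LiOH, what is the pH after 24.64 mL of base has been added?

3.76

Initial n(HF) = 0.3858 x 0.02082 = 0.008032 mol.
n(LiOH) added = 0.2593 x 0.02464 = 0.006389 mol, converting that many moles of HF to F-.
Remaining n(HF) = 0.001643 mol; n(F-) = 0.006389 mol.
By Henderson-Hasselbalch, pH = pKa + log([A^-]/[HA]) = 3.17 + log(0.006389/0.001643) = 3.17 + (+0.59) = 3.76.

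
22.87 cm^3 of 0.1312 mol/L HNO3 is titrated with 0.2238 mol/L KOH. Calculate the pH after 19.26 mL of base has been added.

12.49

n(acid) = 0.1312 x 0.02287 = 0.003001 mol; n(KOH) added = 0.2238 x 0.01926 = 0.004310 mol.
Base is in excess by 0.004310 - 0.003001 = 0.001310 mol in a total volume of 0.04213 L.
[OH^-] = 0.001310/0.04213 = 0.03109 M, so pOH = 1.51 and pH = 14.00 - 1.51 = 12.49.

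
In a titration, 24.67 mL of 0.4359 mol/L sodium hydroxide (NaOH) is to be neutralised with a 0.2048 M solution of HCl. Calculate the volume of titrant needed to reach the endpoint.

n(NaOH) = 0.4359 mol/L x 0.02467 L = 0.01075 mol.
At equivalence n(HCl) = n(NaOH) = 0.01075 mol.
V(HCl) = 0.01075 / 0.2048 = 0.05251 L = 52.5 mL.

52.5 mL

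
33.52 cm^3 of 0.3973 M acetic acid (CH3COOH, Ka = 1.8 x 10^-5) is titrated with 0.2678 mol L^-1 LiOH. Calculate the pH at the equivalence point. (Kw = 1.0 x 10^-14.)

n(CH3COOH) = 0.3973 x 0.03352 = 0.01332 mol; V(LiOH) at equivalence = 0.01332/0.2678 = 0.04973 L.
At equivalence all the acid is converted to CH3COO-; total volume = 0.03352 + 0.04973 = 0.08325 L, so [CH3COO-] = 0.01332/0.08325 = 0.1600 M.
Kb = Kw/Ka = 1.0e-14 / 1.8 x 10^-5 = 5.56e-10.
[OH^-] = sqrt(Kb x [CH3COO-]) = sqrt(5.56e-10 x 0.1600) = 9.43e-6 M.
pOH = 5.03, so pH = 14.00 - 5.03 = 8.97.

8.97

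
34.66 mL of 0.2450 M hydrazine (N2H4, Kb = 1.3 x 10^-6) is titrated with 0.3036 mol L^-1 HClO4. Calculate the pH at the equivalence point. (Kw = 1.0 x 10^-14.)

n(N2H4) = 0.2450 x 0.03466 = 0.008492 mol; V(HClO4) at equivalence = 0.008492/0.3036 = 0.02797 L.
At equivalence the base is fully converted to N2H5+; total volume = 0.06263 L, so [N2H5+] = 0.008492/0.06263 = 0.1356 M.
Ka(N2H5+) = Kw/Kb = 1.0e-14 / 1.3 x 10^-6 = 7.69e-9.
[H^+] = sqrt(Ka x [N2H5+]) = sqrt(7.69e-9 x 0.1356) = 3.23e-5 M.
pH = -log(3.23e-5) = 4.49.

4.49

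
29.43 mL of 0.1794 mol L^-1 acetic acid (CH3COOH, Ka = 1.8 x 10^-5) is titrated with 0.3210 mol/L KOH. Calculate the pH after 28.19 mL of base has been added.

12.82

n(acid) = 0.1794 x 0.02943 = 0.005280 mol; n(KOH) added = 0.3210 x 0.02819 = 0.009049 mol.
Base is in excess by 0.009049 - 0.005280 = 0.003769 mol in a total volume of 0.05762 L.
[OH^-] = 0.003769/0.05762 = 0.06542 M, so pOH = 1.18 and pH = 14.00 - 1.18 = 12.82.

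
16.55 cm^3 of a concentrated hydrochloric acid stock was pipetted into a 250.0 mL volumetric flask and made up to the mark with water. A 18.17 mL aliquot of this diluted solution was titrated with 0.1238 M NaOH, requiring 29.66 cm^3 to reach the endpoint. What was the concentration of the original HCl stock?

3.05 M

n(NaOH) = 0.1238 x 0.02966 = 0.003672 mol.
n(HCl) in the aliquot = 0.003672 mol.
[diluted HCl] = 0.003672 / 0.01817 = 0.2021 M.
Dilution factor = 250.0/16.55 = 15.11, so [stock] = 0.2021 x 15.11 = 3.05 M.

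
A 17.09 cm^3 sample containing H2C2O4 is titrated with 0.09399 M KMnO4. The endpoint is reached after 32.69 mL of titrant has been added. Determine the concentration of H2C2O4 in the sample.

0.449 M

n(KMnO4) = 0.09399 x 0.03269 = 0.003073 mol.
From the balanced equation, 2 mol KMnO4 reacts with 5 mol H2C2O4, so n(H2C2O4) = 0.003073 x 5/2 = 0.007681 mol.
[H2C2O4] = 0.007681 / 0.01709 L = 0.449 M.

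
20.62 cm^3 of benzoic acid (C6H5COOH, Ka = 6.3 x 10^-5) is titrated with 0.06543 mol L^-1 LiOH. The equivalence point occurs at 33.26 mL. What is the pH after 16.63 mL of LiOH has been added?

4.20

16.63 mL is exactly half the equivalence volume (33.26/2), i.e. the half-equivalence point.
There, n(HA) = n(A^-), so pH = pKa = -log(6.3 x 10^-5) = 4.20.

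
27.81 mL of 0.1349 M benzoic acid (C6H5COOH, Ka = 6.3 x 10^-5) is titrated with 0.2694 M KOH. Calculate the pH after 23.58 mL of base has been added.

12.70

n(acid) = 0.1349 x 0.02781 = 0.003752 mol; n(KOH) added = 0.2694 x 0.02358 = 0.006352 mol.
Base is in excess by 0.006352 - 0.003752 = 0.002601 mol in a total volume of 0.05139 L.
[OH^-] = 0.002601/0.05139 = 0.05061 M, so pOH = 1.30 and pH = 14.00 - 1.30 = 12.70.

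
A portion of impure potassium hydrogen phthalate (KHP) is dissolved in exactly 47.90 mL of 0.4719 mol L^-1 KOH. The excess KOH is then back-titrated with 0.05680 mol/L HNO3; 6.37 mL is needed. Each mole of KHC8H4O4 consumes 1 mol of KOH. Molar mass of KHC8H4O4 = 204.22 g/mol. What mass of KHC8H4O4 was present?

Total n(KOH) added = 0.4719 x 0.04790 = 0.02260 mol.
n(HNO3) used = 0.05680 x 0.006370 = 0.0003618 mol, which equals the excess n(KOH).
So n(KOH) consumed by the sample = 0.02260 - 0.0003618 = 0.02224 mol.
n(KHC8H4O4) = 0.02224 / 1 = 0.02224 mol.
mass = 0.02224 mol x 204.22 g/mol = 4.54 g.

4.54 g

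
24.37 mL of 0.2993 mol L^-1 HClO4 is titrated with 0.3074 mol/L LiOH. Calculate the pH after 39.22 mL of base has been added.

n(acid) = 0.2993 x 0.02437 = 0.007294 mol; n(LiOH) added = 0.3074 x 0.03922 = 0.01206 mol.
Base is in excess by 0.01206 - 0.007294 = 0.004762 mol in a total volume of 0.06359 L.
[OH^-] = 0.004762/0.06359 = 0.07489 M, so pOH = 1.13 and pH = 14.00 - 1.13 = 12.87.

12.87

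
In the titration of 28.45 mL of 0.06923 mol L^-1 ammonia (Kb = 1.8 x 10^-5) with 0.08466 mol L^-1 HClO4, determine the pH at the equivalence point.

5.34

n(NH3) = 0.06923 x 0.02845 = 0.001970 mol; V(HClO4) at equivalence = 0.001970/0.08466 = 0.02326 L.
At equivalence the base is fully converted to NH4+; total volume = 0.05171 L, so [NH4+] = 0.001970/0.05171 = 0.03809 M.
Ka(NH4+) = Kw/Kb = 1.0e-14 / 1.8 x 10^-5 = 5.56e-10.
[H^+] = sqrt(Ka x [NH4+]) = sqrt(5.56e-10 x 0.03809) = 4.60e-6 M.
pH = -log(4.60e-6) = 5.34.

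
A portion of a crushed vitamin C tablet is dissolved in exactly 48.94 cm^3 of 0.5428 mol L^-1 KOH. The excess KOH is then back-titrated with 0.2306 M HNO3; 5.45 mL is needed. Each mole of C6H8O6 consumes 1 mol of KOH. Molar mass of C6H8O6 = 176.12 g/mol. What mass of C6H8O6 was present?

Total n(KOH) added = 0.5428 x 0.04894 = 0.02656 mol.
n(HNO3) used = 0.2306 x 0.005450 = 0.001257 mol, which equals the excess n(KOH).
So n(KOH) consumed by the sample = 0.02656 - 0.001257 = 0.02531 mol.
n(C6H8O6) = 0.02531 / 1 = 0.02531 mol.
mass = 0.02531 mol x 176.12 g/mol = 4.46 g.

4.46 g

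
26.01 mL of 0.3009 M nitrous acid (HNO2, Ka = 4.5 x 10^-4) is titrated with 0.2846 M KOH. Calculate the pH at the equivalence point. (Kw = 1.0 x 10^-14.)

8.26

n(HNO2) = 0.3009 x 0.02601 = 0.007826 mol; V(KOH) at equivalence = 0.007826/0.2846 = 0.02750 L.
At equivalence all the acid is converted to NO2-; total volume = 0.02601 + 0.02750 = 0.05351 L, so [NO2-] = 0.007826/0.05351 = 0.1463 M.
Kb = Kw/Ka = 1.0e-14 / 4.5 x 10^-4 = 2.22e-11.
[OH^-] = sqrt(Kb x [NO2-]) = sqrt(2.22e-11 x 0.1463) = 1.80e-6 M.
pOH = 5.74, so pH = 14.00 - 5.74 = 8.26.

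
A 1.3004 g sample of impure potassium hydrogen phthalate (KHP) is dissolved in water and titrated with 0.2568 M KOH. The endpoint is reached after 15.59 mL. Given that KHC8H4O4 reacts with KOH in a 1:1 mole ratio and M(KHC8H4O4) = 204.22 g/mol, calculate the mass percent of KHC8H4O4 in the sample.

62.9%

n(KOH) = 0.2568 x 0.01559 = 0.004004 mol.
n(KHC8H4O4) = 0.004004 / 1 = 0.004004 mol.
mass of KHC8H4O4 = 0.004004 x 204.22 = 0.8176 g.
% purity = 0.8176 / 1.3004 x 100 = 62.9%.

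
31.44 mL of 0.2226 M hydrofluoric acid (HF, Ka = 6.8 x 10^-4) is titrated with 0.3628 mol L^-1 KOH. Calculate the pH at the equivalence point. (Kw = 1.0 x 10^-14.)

8.15

n(HF) = 0.2226 x 0.03144 = 0.006999 mol; V(KOH) at equivalence = 0.006999/0.3628 = 0.01929 L.
At equivalence all the acid is converted to F-; total volume = 0.03144 + 0.01929 = 0.05073 L, so [F-] = 0.006999/0.05073 = 0.1380 M.
Kb = Kw/Ka = 1.0e-14 / 6.8 x 10^-4 = 1.47e-11.
[OH^-] = sqrt(Kb x [F-]) = sqrt(1.47e-11 x 0.1380) = 1.42e-6 M.
pOH = 5.85, so pH = 14.00 - 5.85 = 8.15.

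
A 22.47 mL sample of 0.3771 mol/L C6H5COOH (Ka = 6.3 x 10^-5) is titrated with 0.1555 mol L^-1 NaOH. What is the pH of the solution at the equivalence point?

n(C6H5COOH) = 0.3771 x 0.02247 = 0.008473 mol; V(NaOH) at equivalence = 0.008473/0.1555 = 0.05449 L.
At equivalence all the acid is converted to C6H5COO-; total volume = 0.02247 + 0.05449 = 0.07696 L, so [C6H5COO-] = 0.008473/0.07696 = 0.1101 M.
Kb = Kw/Ka = 1.0e-14 / 6.3 x 10^-5 = 1.59e-10.
[OH^-] = sqrt(Kb x [C6H5COO-]) = sqrt(1.59e-10 x 0.1101) = 4.18e-6 M.
pOH = 5.38, so pH = 14.00 - 5.38 = 8.62.

8.62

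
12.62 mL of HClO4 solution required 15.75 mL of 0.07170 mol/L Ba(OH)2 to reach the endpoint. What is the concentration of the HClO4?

n(Ba(OH)2) delivered = 0.07170 x 0.01575 = 0.001129 mol.
The reaction is 2 HClO4 + 1 Ba(OH)2, so n(HClO4) = 0.001129 x 2/1 = 0.002259 mol.
[HClO4] = 0.002259 mol / 0.01262 L = 0.179 M.

0.179 M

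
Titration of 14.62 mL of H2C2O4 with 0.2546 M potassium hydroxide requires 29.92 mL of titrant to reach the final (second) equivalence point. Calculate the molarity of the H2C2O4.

0.261 M

n(KOH) = 0.2546 x 0.02992 = 0.007618 mol.
At the final (second) equivalence point, 2 mol OH^- react per mol H2C2O4, so n(H2C2O4) = 0.007618 / 2 = 0.003809 mol.
[H2C2O4] = 0.003809 / 0.01462 L = 0.261 M.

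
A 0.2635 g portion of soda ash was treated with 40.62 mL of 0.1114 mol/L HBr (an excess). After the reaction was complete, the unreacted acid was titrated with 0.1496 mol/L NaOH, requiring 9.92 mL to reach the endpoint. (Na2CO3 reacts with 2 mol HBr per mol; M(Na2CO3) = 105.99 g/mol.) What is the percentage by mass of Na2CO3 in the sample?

Total n(HBr) added = 0.1114 x 0.04062 = 0.004525 mol.
n(NaOH) used = 0.1496 x 0.009920 = 0.001484 mol, which equals the excess n(HBr).
So n(HBr) consumed by the sample = 0.004525 - 0.001484 = 0.003041 mol.
n(Na2CO3) = 0.003041 / 2 = 0.001521 mol.
mass Na2CO3 = 0.001521 x 105.99 = 0.1612 g, so %Na2CO3 = 0.1612/0.2635 x 100 = 61.2%.

61.2%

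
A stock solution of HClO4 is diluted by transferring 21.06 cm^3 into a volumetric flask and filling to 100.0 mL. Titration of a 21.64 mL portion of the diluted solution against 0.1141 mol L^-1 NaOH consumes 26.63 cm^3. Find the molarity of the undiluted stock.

n(NaOH) = 0.1141 x 0.02663 = 0.003038 mol.
n(HClO4) in the aliquot = 0.003038 mol.
[diluted HClO4] = 0.003038 / 0.02164 = 0.1404 M.
Dilution factor = 100.0/21.06 = 4.748, so [stock] = 0.1404 x 4.748 = 0.667 M.

0.667 M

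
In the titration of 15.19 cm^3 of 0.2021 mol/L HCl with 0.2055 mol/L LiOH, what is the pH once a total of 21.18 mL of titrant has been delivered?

12.55

n(acid) = 0.2021 x 0.01519 = 0.003070 mol; n(LiOH) added = 0.2055 x 0.02118 = 0.004352 mol.
Base is in excess by 0.004352 - 0.003070 = 0.001283 mol in a total volume of 0.03637 L.
[OH^-] = 0.001283/0.03637 = 0.03527 M, so pOH = 1.45 and pH = 14.00 - 1.45 = 12.55.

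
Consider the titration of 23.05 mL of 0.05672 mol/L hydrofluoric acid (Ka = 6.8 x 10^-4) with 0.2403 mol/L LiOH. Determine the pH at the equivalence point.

n(HF) = 0.05672 x 0.02305 = 0.001307 mol; V(LiOH) at equivalence = 0.001307/0.2403 = 0.005441 L.
At equivalence all the acid is converted to F-; total volume = 0.02305 + 0.005441 = 0.02849 L, so [F-] = 0.001307/0.02849 = 0.04589 M.
Kb = Kw/Ka = 1.0e-14 / 6.8 x 10^-4 = 1.47e-11.
[OH^-] = sqrt(Kb x [F-]) = sqrt(1.47e-11 x 0.04589) = 8.21e-7 M.
pOH = 6.09, so pH = 14.00 - 6.09 = 7.91.

7.91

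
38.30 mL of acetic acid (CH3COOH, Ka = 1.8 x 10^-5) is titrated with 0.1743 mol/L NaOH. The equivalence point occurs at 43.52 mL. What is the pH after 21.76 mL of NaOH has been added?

21.76 mL is exactly half the equivalence volume (43.52/2), i.e. the half-equivalence point.
There, n(HA) = n(A^-), so pH = pKa = -log(1.8 x 10^-5) = 4.74.

4.74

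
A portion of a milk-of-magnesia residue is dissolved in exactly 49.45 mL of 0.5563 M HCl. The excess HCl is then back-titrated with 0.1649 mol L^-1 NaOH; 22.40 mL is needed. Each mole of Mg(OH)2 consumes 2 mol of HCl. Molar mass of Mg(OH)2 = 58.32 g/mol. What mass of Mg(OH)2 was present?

Total n(HCl) added = 0.5563 x 0.04945 = 0.02751 mol.
n(NaOH) used = 0.1649 x 0.02240 = 0.003694 mol, which equals the excess n(HCl).
So n(HCl) consumed by the sample = 0.02751 - 0.003694 = 0.02382 mol.
n(Mg(OH)2) = 0.02382 / 2 = 0.01191 mol.
mass = 0.01191 mol x 58.32 g/mol = 0.694 g.

0.694 g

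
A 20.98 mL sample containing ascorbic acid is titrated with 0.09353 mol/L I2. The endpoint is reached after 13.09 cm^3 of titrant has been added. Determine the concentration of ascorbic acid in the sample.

0.0584 M

n(I2) = 0.09353 x 0.01309 = 0.001224 mol.
From the balanced equation, 1 mol I2 reacts with 1 mol ascorbic acid, so n(ascorbic acid) = 0.001224 x 1/1 = 0.001224 mol.
[ascorbic acid] = 0.001224 / 0.02098 L = 0.0584 M.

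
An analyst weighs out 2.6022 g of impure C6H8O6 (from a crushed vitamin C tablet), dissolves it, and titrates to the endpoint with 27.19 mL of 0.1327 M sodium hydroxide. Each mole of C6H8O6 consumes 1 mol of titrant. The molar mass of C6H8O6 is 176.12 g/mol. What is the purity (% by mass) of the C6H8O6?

24.4%

n(NaOH) = 0.1327 x 0.02719 = 0.003608 mol.
n(C6H8O6) = 0.003608 / 1 = 0.003608 mol.
mass of C6H8O6 = 0.003608 x 176.12 = 0.6355 g.
% purity = 0.6355 / 2.6022 x 100 = 24.4%.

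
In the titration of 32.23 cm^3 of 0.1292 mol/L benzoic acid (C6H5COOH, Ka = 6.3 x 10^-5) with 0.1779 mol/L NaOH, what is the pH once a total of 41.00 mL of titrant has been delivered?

n(acid) = 0.1292 x 0.03223 = 0.004164 mol; n(NaOH) added = 0.1779 x 0.04100 = 0.007294 mol.
Base is in excess by 0.007294 - 0.004164 = 0.003130 mol in a total volume of 0.07323 L.
[OH^-] = 0.003130/0.07323 = 0.04274 M, so pOH = 1.37 and pH = 14.00 - 1.37 = 12.63.

12.63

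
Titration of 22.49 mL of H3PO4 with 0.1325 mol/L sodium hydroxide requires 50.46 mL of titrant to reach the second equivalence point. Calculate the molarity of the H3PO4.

0.149 M

n(NaOH) = 0.1325 x 0.05046 = 0.006686 mol.
At the second equivalence point, 2 mol OH^- react per mol H3PO4, so n(H3PO4) = 0.006686 / 2 = 0.003343 mol.
[H3PO4] = 0.003343 / 0.02249 L = 0.149 M.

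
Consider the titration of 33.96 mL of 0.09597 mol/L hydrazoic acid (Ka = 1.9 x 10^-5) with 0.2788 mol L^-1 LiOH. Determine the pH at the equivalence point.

n(HN3) = 0.09597 x 0.03396 = 0.003259 mol; V(LiOH) at equivalence = 0.003259/0.2788 = 0.01169 L.
At equivalence all the acid is converted to N3-; total volume = 0.03396 + 0.01169 = 0.04565 L, so [N3-] = 0.003259/0.04565 = 0.07139 M.
Kb = Kw/Ka = 1.0e-14 / 1.9 x 10^-5 = 5.26e-10.
[OH^-] = sqrt(Kb x [N3-]) = sqrt(5.26e-10 x 0.07139) = 6.13e-6 M.
pOH = 5.21, so pH = 14.00 - 5.21 = 8.79.

8.79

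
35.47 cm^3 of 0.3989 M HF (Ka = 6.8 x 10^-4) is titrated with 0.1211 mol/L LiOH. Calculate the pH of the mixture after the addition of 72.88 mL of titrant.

Initial n(HF) = 0.3989 x 0.03547 = 0.01415 mol.
n(LiOH) added = 0.1211 x 0.07288 = 0.008826 mol, converting that many moles of HF to F-.
Remaining n(HF) = 0.005323 mol; n(F-) = 0.008826 mol.
By Henderson-Hasselbalch, pH = pKa + log([A^-]/[HA]) = 3.17 + log(0.008826/0.005323) = 3.17 + (+0.22) = 3.39.

3.39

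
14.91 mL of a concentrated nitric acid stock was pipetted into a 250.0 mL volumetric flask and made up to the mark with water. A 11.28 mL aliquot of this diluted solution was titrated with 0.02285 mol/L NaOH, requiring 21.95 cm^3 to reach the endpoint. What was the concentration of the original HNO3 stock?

0.746 M

n(NaOH) = 0.02285 x 0.02195 = 0.0005016 mol.
n(HNO3) in the aliquot = 0.0005016 mol.
[diluted HNO3] = 0.0005016 / 0.01128 = 0.04446 M.
Dilution factor = 250.0/14.91 = 16.77, so [stock] = 0.04446 x 16.77 = 0.746 M.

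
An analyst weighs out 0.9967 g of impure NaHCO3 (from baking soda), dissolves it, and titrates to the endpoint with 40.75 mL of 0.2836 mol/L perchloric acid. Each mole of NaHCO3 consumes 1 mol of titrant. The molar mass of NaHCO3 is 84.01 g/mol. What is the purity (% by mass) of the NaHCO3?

97.4%

n(HClO4) = 0.2836 x 0.04075 = 0.01156 mol.
n(NaHCO3) = 0.01156 / 1 = 0.01156 mol.
mass of NaHCO3 = 0.01156 x 84.01 = 0.9709 g.
% purity = 0.9709 / 0.9967 x 100 = 97.4%.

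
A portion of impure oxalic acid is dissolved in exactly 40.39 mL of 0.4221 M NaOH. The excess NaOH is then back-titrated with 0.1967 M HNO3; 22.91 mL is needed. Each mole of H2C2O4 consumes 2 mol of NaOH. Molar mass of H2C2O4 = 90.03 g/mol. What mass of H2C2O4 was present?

0.565 g

Total n(NaOH) added = 0.4221 x 0.04039 = 0.01705 mol.
n(HNO3) used = 0.1967 x 0.02291 = 0.004506 mol, which equals the excess n(NaOH).
So n(NaOH) consumed by the sample = 0.01705 - 0.004506 = 0.01254 mol.
n(H2C2O4) = 0.01254 / 2 = 0.006271 mol.
mass = 0.006271 mol x 90.03 g/mol = 0.565 g.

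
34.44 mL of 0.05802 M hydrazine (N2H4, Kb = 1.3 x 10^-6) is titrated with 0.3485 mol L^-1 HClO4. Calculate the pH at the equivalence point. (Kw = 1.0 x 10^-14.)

n(N2H4) = 0.05802 x 0.03444 = 0.001998 mol; V(HClO4) at equivalence = 0.001998/0.3485 = 0.005734 L.
At equivalence the base is fully converted to N2H5+; total volume = 0.04017 L, so [N2H5+] = 0.001998/0.04017 = 0.04974 M.
Ka(N2H5+) = Kw/Kb = 1.0e-14 / 1.3 x 10^-6 = 7.69e-9.
[H^+] = sqrt(Ka x [N2H5+]) = sqrt(7.69e-9 x 0.04974) = 1.96e-5 M.
pH = -log(1.96e-5) = 4.71.

4.71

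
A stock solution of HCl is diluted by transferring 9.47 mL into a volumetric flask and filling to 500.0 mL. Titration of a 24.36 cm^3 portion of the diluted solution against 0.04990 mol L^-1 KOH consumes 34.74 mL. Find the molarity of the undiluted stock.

3.76 M

n(KOH) = 0.04990 x 0.03474 = 0.001734 mol.
n(HCl) in the aliquot = 0.001734 mol.
[diluted HCl] = 0.001734 / 0.02436 = 0.07116 M.
Dilution factor = 500.0/9.470 = 52.80, so [stock] = 0.07116 x 52.80 = 3.76 M.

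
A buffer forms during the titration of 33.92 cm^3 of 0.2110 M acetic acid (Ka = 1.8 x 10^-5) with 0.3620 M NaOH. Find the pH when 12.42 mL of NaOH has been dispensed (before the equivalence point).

Initial n(CH3COOH) = 0.2110 x 0.03392 = 0.007157 mol.
n(NaOH) added = 0.3620 x 0.01242 = 0.004496 mol, converting that many moles of CH3COOH to CH3COO-.
Remaining n(CH3COOH) = 0.002661 mol; n(CH3COO-) = 0.004496 mol.
By Henderson-Hasselbalch, pH = pKa + log([A^-]/[HA]) = 4.74 + log(0.004496/0.002661) = 4.74 + (+0.23) = 4.97.

4.97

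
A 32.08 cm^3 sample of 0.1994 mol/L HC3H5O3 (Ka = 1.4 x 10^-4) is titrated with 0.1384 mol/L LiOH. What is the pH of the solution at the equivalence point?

8.38

n(HC3H5O3) = 0.1994 x 0.03208 = 0.006397 mol; V(LiOH) at equivalence = 0.006397/0.1384 = 0.04622 L.
At equivalence all the acid is converted to C3H5O3-; total volume = 0.03208 + 0.04622 = 0.07830 L, so [C3H5O3-] = 0.006397/0.07830 = 0.08170 M.
Kb = Kw/Ka = 1.0e-14 / 1.4 x 10^-4 = 7.14e-11.
[OH^-] = sqrt(Kb x [C3H5O3-]) = sqrt(7.14e-11 x 0.08170) = 2.42e-6 M.
pOH = 5.62, so pH = 14.00 - 5.62 = 8.38.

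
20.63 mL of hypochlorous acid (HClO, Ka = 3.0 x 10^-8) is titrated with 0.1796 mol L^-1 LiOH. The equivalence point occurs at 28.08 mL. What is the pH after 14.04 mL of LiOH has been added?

7.52

14.04 mL is exactly half the equivalence volume (28.08/2), i.e. the half-equivalence point.
There, n(HA) = n(A^-), so pH = pKa = -log(3.0 x 10^-8) = 7.52.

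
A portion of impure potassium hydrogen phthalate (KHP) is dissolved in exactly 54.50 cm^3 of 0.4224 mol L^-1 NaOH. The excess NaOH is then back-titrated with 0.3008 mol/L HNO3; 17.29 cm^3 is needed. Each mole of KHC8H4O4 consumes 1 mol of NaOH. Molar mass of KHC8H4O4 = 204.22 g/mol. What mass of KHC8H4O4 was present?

3.64 g

Total n(NaOH) added = 0.4224 x 0.05450 = 0.02302 mol.
n(HNO3) used = 0.3008 x 0.01729 = 0.005201 mol, which equals the excess n(NaOH).
So n(NaOH) consumed by the sample = 0.02302 - 0.005201 = 0.01782 mol.
n(KHC8H4O4) = 0.01782 / 1 = 0.01782 mol.
mass = 0.01782 mol x 204.22 g/mol = 3.64 g.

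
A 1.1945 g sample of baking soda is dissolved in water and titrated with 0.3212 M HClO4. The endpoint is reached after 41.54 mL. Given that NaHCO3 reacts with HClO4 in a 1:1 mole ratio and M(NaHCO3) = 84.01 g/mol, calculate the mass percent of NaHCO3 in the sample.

93.8%

n(HClO4) = 0.3212 x 0.04154 = 0.01334 mol.
n(NaHCO3) = 0.01334 / 1 = 0.01334 mol.
mass of NaHCO3 = 0.01334 x 84.01 = 1.121 g.
% purity = 1.121 / 1.1945 x 100 = 93.8%.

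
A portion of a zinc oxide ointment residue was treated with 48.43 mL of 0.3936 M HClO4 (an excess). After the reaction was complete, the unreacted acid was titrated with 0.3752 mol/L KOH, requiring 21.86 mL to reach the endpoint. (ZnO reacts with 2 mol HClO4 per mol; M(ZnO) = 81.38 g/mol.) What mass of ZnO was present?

Total n(HClO4) added = 0.3936 x 0.04843 = 0.01906 mol.
n(KOH) used = 0.3752 x 0.02186 = 0.008202 mol, which equals the excess n(HClO4).
So n(HClO4) consumed by the sample = 0.01906 - 0.008202 = 0.01086 mol.
n(ZnO) = 0.01086 / 2 = 0.005430 mol.
mass = 0.005430 mol x 81.38 g/mol = 0.442 g.

0.442 g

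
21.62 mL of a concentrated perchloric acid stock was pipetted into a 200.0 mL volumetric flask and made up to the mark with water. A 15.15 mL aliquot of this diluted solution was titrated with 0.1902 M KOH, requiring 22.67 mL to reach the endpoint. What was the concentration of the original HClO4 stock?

2.63 M

n(KOH) = 0.1902 x 0.02267 = 0.004312 mol.
n(HClO4) in the aliquot = 0.004312 mol.
[diluted HClO4] = 0.004312 / 0.01515 = 0.2846 M.
Dilution factor = 200.0/21.62 = 9.251, so [stock] = 0.2846 x 9.251 = 2.63 M.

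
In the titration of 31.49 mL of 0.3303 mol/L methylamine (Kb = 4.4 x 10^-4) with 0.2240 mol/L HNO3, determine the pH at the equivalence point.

n(CH3NH2) = 0.3303 x 0.03149 = 0.01040 mol; V(HNO3) at equivalence = 0.01040/0.2240 = 0.04643 L.
At equivalence the base is fully converted to CH3NH3+; total volume = 0.07792 L, so [CH3NH3+] = 0.01040/0.07792 = 0.1335 M.
Ka(CH3NH3+) = Kw/Kb = 1.0e-14 / 4.4 x 10^-4 = 2.27e-11.
[H^+] = sqrt(Ka x [CH3NH3+]) = sqrt(2.27e-11 x 0.1335) = 1.74e-6 M.
pH = -log(1.74e-6) = 5.76.

5.76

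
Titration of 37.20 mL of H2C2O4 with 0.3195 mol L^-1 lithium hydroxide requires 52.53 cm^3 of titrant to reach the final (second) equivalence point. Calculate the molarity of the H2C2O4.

0.226 M

n(LiOH) = 0.3195 x 0.05253 = 0.01678 mol.
At the final (second) equivalence point, 2 mol OH^- react per mol H2C2O4, so n(H2C2O4) = 0.01678 / 2 = 0.008392 mol.
[H2C2O4] = 0.008392 / 0.03720 L = 0.226 M.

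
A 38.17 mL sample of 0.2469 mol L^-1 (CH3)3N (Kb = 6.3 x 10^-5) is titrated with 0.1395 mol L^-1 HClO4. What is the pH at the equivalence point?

5.42

n((CH3)3N) = 0.2469 x 0.03817 = 0.009424 mol; V(HClO4) at equivalence = 0.009424/0.1395 = 0.06756 L.
At equivalence the base is fully converted to (CH3)3NH+; total volume = 0.1057 L, so [(CH3)3NH+] = 0.009424/0.1057 = 0.08914 M.
Ka((CH3)3NH+) = Kw/Kb = 1.0e-14 / 6.3 x 10^-5 = 1.59e-10.
[H^+] = sqrt(Ka x [(CH3)3NH+]) = sqrt(1.59e-10 x 0.08914) = 3.76e-6 M.
pH = -log(3.76e-6) = 5.42.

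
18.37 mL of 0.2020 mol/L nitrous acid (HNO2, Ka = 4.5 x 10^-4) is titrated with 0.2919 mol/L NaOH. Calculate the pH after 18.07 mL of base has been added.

n(acid) = 0.2020 x 0.01837 = 0.003711 mol; n(NaOH) added = 0.2919 x 0.01807 = 0.005275 mol.
Base is in excess by 0.005275 - 0.003711 = 0.001564 mol in a total volume of 0.03644 L.
[OH^-] = 0.001564/0.03644 = 0.04292 M, so pOH = 1.37 and pH = 14.00 - 1.37 = 12.63.

12.63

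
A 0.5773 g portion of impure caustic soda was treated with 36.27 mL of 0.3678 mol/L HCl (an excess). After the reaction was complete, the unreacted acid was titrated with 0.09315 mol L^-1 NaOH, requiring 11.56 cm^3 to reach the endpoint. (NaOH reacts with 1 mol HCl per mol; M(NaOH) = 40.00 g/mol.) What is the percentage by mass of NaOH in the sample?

85.0%

Total n(HCl) added = 0.3678 x 0.03627 = 0.01334 mol.
n(NaOH) used = 0.09315 x 0.01156 = 0.001077 mol, which equals the excess n(HCl).
So n(HCl) consumed by the sample = 0.01334 - 0.001077 = 0.01226 mol.
n(NaOH) = 0.01226 / 1 = 0.01226 mol.
mass NaOH = 0.01226 x 40.00 = 0.4905 g, so %NaOH = 0.4905/0.5773 x 100 = 85.0%.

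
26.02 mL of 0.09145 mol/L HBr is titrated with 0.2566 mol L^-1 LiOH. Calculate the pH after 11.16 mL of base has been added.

12.11

n(acid) = 0.09145 x 0.02602 = 0.002380 mol; n(LiOH) added = 0.2566 x 0.01116 = 0.002864 mol.
Base is in excess by 0.002864 - 0.002380 = 0.0004841 mol in a total volume of 0.03718 L.
[OH^-] = 0.0004841/0.03718 = 0.01302 M, so pOH = 1.89 and pH = 14.00 - 1.89 = 12.11.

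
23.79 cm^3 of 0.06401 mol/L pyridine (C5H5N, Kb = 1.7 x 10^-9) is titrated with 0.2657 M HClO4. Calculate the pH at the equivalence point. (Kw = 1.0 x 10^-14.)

n(C5H5N) = 0.06401 x 0.02379 = 0.001523 mol; V(HClO4) at equivalence = 0.001523/0.2657 = 0.005731 L.
At equivalence the base is fully converted to C5H5NH+; total volume = 0.02952 L, so [C5H5NH+] = 0.001523/0.02952 = 0.05158 M.
Ka(C5H5NH+) = Kw/Kb = 1.0e-14 / 1.7 x 10^-9 = 5.88e-6.
[H^+] = sqrt(Ka x [C5H5NH+]) = sqrt(5.88e-6 x 0.05158) = 0.000551 M.
pH = -log(0.000551) = 3.26.

3.26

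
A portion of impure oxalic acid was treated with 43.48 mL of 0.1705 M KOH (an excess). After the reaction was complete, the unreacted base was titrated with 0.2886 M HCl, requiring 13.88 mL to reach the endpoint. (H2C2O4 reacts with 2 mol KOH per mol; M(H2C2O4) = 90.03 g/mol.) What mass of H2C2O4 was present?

0.153 g

Total n(KOH) added = 0.1705 x 0.04348 = 0.007413 mol.
n(HCl) used = 0.2886 x 0.01388 = 0.004006 mol, which equals the excess n(KOH).
So n(KOH) consumed by the sample = 0.007413 - 0.004006 = 0.003408 mol.
n(H2C2O4) = 0.003408 / 2 = 0.001704 mol.
mass = 0.001704 mol x 90.03 g/mol = 0.153 g.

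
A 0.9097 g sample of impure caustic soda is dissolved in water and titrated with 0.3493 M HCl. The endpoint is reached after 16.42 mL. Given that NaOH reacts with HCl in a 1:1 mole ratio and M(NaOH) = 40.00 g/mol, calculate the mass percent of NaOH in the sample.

n(HCl) = 0.3493 x 0.01642 = 0.005736 mol.
n(NaOH) = 0.005736 / 1 = 0.005736 mol.
mass of NaOH = 0.005736 x 40.00 = 0.2294 g.
% purity = 0.2294 / 0.9097 x 100 = 25.2%.

25.2%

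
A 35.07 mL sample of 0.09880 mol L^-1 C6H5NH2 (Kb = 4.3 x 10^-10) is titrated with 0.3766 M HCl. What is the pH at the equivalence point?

2.87

n(C6H5NH2) = 0.09880 x 0.03507 = 0.003465 mol; V(HCl) at equivalence = 0.003465/0.3766 = 0.009201 L.
At equivalence the base is fully converted to C6H5NH3+; total volume = 0.04427 L, so [C6H5NH3+] = 0.003465/0.04427 = 0.07827 M.
Ka(C6H5NH3+) = Kw/Kb = 1.0e-14 / 4.3 x 10^-10 = 2.33e-5.
[H^+] = sqrt(Ka x [C6H5NH3+]) = sqrt(2.33e-5 x 0.07827) = 0.00135 M.
pH = -log(0.00135) = 2.87.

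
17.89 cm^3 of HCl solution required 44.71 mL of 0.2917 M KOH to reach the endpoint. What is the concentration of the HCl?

0.729 M

n(KOH) delivered = 0.2917 x 0.04471 = 0.01304 mol.
For a 1:1 reaction, n(HCl) = 0.01304 mol.
[HCl] = 0.01304 mol / 0.01789 L = 0.729 M.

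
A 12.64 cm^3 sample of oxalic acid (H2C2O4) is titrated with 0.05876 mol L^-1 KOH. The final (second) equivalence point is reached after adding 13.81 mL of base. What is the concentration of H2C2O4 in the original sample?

n(KOH) = 0.05876 x 0.01381 = 0.0008115 mol.
At the final (second) equivalence point, 2 mol OH^- react per mol H2C2O4, so n(H2C2O4) = 0.0008115 / 2 = 0.0004057 mol.
[H2C2O4] = 0.0004057 / 0.01264 L = 0.0321 M.

0.0321 M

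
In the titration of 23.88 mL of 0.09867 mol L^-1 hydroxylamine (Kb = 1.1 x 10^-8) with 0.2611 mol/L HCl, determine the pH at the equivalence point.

3.59

n(NH2OH) = 0.09867 x 0.02388 = 0.002356 mol; V(HCl) at equivalence = 0.002356/0.2611 = 0.009024 L.
At equivalence the base is fully converted to NH3OH+; total volume = 0.03290 L, so [NH3OH+] = 0.002356/0.03290 = 0.07161 M.
Ka(NH3OH+) = Kw/Kb = 1.0e-14 / 1.1 x 10^-8 = 9.09e-7.
[H^+] = sqrt(Ka x [NH3OH+]) = sqrt(9.09e-7 x 0.07161) = 0.000255 M.
pH = -log(0.000255) = 3.59.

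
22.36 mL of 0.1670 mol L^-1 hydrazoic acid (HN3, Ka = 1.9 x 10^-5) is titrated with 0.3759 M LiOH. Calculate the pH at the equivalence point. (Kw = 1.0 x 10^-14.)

n(HN3) = 0.1670 x 0.02236 = 0.003734 mol; V(LiOH) at equivalence = 0.003734/0.3759 = 0.009934 L.
At equivalence all the acid is converted to N3-; total volume = 0.02236 + 0.009934 = 0.03229 L, so [N3-] = 0.003734/0.03229 = 0.1156 M.
Kb = Kw/Ka = 1.0e-14 / 1.9 x 10^-5 = 5.26e-10.
[OH^-] = sqrt(Kb x [N3-]) = sqrt(5.26e-10 x 0.1156) = 7.80e-6 M.
pOH = 5.11, so pH = 14.00 - 5.11 = 8.89.

8.89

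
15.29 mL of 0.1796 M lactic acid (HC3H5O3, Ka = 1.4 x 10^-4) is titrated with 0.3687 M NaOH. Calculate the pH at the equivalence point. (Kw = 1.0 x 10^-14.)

n(HC3H5O3) = 0.1796 x 0.01529 = 0.002746 mol; V(NaOH) at equivalence = 0.002746/0.3687 = 0.007448 L.
At equivalence all the acid is converted to C3H5O3-; total volume = 0.01529 + 0.007448 = 0.02274 L, so [C3H5O3-] = 0.002746/0.02274 = 0.1208 M.
Kb = Kw/Ka = 1.0e-14 / 1.4 x 10^-4 = 7.14e-11.
[OH^-] = sqrt(Kb x [C3H5O3-]) = sqrt(7.14e-11 x 0.1208) = 2.94e-6 M.
pOH = 5.53, so pH = 14.00 - 5.53 = 8.47.

8.47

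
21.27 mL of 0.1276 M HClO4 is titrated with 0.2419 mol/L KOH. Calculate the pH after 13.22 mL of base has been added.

n(acid) = 0.1276 x 0.02127 = 0.002714 mol; n(KOH) added = 0.2419 x 0.01322 = 0.003198 mol.
Base is in excess by 0.003198 - 0.002714 = 0.0004839 mol in a total volume of 0.03449 L.
[OH^-] = 0.0004839/0.03449 = 0.01403 M, so pOH = 1.85 and pH = 14.00 - 1.85 = 12.15.

12.15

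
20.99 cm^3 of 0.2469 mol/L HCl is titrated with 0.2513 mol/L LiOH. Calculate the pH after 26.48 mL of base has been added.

12.49

n(acid) = 0.2469 x 0.02099 = 0.005182 mol; n(LiOH) added = 0.2513 x 0.02648 = 0.006654 mol.
Base is in excess by 0.006654 - 0.005182 = 0.001472 mol in a total volume of 0.04747 L.
[OH^-] = 0.001472/0.04747 = 0.03101 M, so pOH = 1.51 and pH = 14.00 - 1.51 = 12.49.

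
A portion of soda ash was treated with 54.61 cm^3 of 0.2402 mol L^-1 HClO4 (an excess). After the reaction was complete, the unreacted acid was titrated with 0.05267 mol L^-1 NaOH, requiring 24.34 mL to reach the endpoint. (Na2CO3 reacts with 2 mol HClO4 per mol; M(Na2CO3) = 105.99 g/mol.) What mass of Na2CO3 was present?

0.627 g

Total n(HClO4) added = 0.2402 x 0.05461 = 0.01312 mol.
n(NaOH) used = 0.05267 x 0.02434 = 0.001282 mol, which equals the excess n(HClO4).
So n(HClO4) consumed by the sample = 0.01312 - 0.001282 = 0.01184 mol.
n(Na2CO3) = 0.01184 / 2 = 0.005918 mol.
mass = 0.005918 mol x 105.99 g/mol = 0.627 g.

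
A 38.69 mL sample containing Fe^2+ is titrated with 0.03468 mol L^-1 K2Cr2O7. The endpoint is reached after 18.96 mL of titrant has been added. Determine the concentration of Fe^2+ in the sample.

0.102 M

n(K2Cr2O7) = 0.03468 x 0.01896 = 0.0006575 mol.
From the balanced equation, 1 mol K2Cr2O7 reacts with 6 mol Fe^2+, so n(Fe^2+) = 0.0006575 x 6/1 = 0.003945 mol.
[Fe^2+] = 0.003945 / 0.03869 L = 0.102 M.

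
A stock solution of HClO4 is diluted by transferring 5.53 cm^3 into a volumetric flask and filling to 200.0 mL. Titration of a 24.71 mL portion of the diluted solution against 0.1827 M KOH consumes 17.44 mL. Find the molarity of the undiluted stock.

4.66 M

n(KOH) = 0.1827 x 0.01744 = 0.003186 mol.
n(HClO4) in the aliquot = 0.003186 mol.
[diluted HClO4] = 0.003186 / 0.02471 = 0.1289 M.
Dilution factor = 200.0/5.530 = 36.17, so [stock] = 0.1289 x 36.17 = 4.66 M.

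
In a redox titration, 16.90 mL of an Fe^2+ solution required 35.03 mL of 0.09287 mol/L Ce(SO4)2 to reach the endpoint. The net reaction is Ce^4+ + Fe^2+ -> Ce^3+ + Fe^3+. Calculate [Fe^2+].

0.192 M

n(Ce(SO4)2) = 0.09287 x 0.03503 = 0.003253 mol.
From the balanced equation, 1 mol Ce(SO4)2 reacts with 1 mol Fe^2+, so n(Fe^2+) = 0.003253 x 1/1 = 0.003253 mol.
[Fe^2+] = 0.003253 / 0.01690 L = 0.192 M.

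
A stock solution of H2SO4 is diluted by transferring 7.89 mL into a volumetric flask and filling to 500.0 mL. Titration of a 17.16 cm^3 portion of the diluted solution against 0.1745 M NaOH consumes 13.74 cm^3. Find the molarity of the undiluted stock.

4.43 M

n(NaOH) = 0.1745 x 0.01374 = 0.002398 mol.
n(H2SO4) in the aliquot = 0.002398 x 1/2 = 0.001199 mol.
[diluted H2SO4] = 0.001199 / 0.01716 = 0.06986 M.
Dilution factor = 500.0/7.890 = 63.37, so [stock] = 0.06986 x 63.37 = 4.43 M.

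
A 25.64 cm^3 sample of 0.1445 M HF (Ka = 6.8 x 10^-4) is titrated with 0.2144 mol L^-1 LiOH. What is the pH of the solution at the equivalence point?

8.05

n(HF) = 0.1445 x 0.02564 = 0.003705 mol; V(LiOH) at equivalence = 0.003705/0.2144 = 0.01728 L.
At equivalence all the acid is converted to F-; total volume = 0.02564 + 0.01728 = 0.04292 L, so [F-] = 0.003705/0.04292 = 0.08632 M.
Kb = Kw/Ka = 1.0e-14 / 6.8 x 10^-4 = 1.47e-11.
[OH^-] = sqrt(Kb x [F-]) = sqrt(1.47e-11 x 0.08632) = 1.13e-6 M.
pOH = 5.95, so pH = 14.00 - 5.95 = 8.05.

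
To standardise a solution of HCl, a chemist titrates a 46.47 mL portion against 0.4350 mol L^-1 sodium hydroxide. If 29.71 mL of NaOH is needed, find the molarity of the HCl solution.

0.278 M

n(NaOH) delivered = 0.4350 x 0.02971 = 0.01292 mol.
For a 1:1 reaction, n(HCl) = 0.01292 mol.
[HCl] = 0.01292 mol / 0.04647 L = 0.278 M.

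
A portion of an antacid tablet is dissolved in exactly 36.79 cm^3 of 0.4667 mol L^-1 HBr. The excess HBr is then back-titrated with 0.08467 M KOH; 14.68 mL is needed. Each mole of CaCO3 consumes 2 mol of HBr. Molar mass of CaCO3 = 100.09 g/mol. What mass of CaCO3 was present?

Total n(HBr) added = 0.4667 x 0.03679 = 0.01717 mol.
n(KOH) used = 0.08467 x 0.01468 = 0.001243 mol, which equals the excess n(HBr).
So n(HBr) consumed by the sample = 0.01717 - 0.001243 = 0.01593 mol.
n(CaCO3) = 0.01593 / 2 = 0.007963 mol.
mass = 0.007963 mol x 100.09 g/mol = 0.797 g.

0.797 g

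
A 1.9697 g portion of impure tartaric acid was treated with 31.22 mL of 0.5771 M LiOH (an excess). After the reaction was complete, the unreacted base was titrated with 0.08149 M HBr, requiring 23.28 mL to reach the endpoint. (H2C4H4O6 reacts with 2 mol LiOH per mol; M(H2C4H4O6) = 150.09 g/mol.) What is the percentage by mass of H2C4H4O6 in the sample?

61.4%

Total n(LiOH) added = 0.5771 x 0.03122 = 0.01802 mol.
n(HBr) used = 0.08149 x 0.02328 = 0.001897 mol, which equals the excess n(LiOH).
So n(LiOH) consumed by the sample = 0.01802 - 0.001897 = 0.01612 mol.
n(H2C4H4O6) = 0.01612 / 2 = 0.008060 mol.
mass H2C4H4O6 = 0.008060 x 150.09 = 1.210 g, so %H2C4H4O6 = 1.210/1.9697 x 100 = 61.4%.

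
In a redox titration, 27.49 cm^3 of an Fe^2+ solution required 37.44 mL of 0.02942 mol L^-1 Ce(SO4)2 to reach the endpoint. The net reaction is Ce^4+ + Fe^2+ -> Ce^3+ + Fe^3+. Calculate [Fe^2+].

n(Ce(SO4)2) = 0.02942 x 0.03744 = 0.001101 mol.
From the balanced equation, 1 mol Ce(SO4)2 reacts with 1 mol Fe^2+, so n(Fe^2+) = 0.001101 x 1/1 = 0.001101 mol.
[Fe^2+] = 0.001101 / 0.02749 L = 0.0401 M.

0.0401 M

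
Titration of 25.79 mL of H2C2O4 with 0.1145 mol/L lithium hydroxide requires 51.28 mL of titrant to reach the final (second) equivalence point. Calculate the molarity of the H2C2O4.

0.114 M

n(LiOH) = 0.1145 x 0.05128 = 0.005872 mol.
At the final (second) equivalence point, 2 mol OH^- react per mol H2C2O4, so n(H2C2O4) = 0.005872 / 2 = 0.002936 mol.
[H2C2O4] = 0.002936 / 0.02579 L = 0.114 M.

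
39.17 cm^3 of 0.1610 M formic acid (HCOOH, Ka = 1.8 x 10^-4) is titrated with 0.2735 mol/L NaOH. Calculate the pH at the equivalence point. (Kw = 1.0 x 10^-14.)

n(HCOOH) = 0.1610 x 0.03917 = 0.006306 mol; V(NaOH) at equivalence = 0.006306/0.2735 = 0.02306 L.
At equivalence all the acid is converted to HCOO-; total volume = 0.03917 + 0.02306 = 0.06223 L, so [HCOO-] = 0.006306/0.06223 = 0.1013 M.
Kb = Kw/Ka = 1.0e-14 / 1.8 x 10^-4 = 5.56e-11.
[OH^-] = sqrt(Kb x [HCOO-]) = sqrt(5.56e-11 x 0.1013) = 2.37e-6 M.
pOH = 5.62, so pH = 14.00 - 5.62 = 8.38.

8.38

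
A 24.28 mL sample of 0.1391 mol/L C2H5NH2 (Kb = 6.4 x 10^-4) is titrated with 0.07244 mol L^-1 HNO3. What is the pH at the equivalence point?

6.06

n(C2H5NH2) = 0.1391 x 0.02428 = 0.003377 mol; V(HNO3) at equivalence = 0.003377/0.07244 = 0.04662 L.
At equivalence the base is fully converted to C2H5NH3+; total volume = 0.07090 L, so [C2H5NH3+] = 0.003377/0.07090 = 0.04763 M.
Ka(C2H5NH3+) = Kw/Kb = 1.0e-14 / 6.4 x 10^-4 = 1.56e-11.
[H^+] = sqrt(Ka x [C2H5NH3+]) = sqrt(1.56e-11 x 0.04763) = 8.63e-7 M.
pH = -log(8.63e-7) = 6.06.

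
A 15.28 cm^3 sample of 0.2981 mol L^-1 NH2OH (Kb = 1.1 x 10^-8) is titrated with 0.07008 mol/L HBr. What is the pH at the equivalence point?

n(NH2OH) = 0.2981 x 0.01528 = 0.004555 mol; V(HBr) at equivalence = 0.004555/0.07008 = 0.06500 L.
At equivalence the base is fully converted to NH3OH+; total volume = 0.08028 L, so [NH3OH+] = 0.004555/0.08028 = 0.05674 M.
Ka(NH3OH+) = Kw/Kb = 1.0e-14 / 1.1 x 10^-8 = 9.09e-7.
[H^+] = sqrt(Ka x [NH3OH+]) = sqrt(9.09e-7 x 0.05674) = 0.000227 M.
pH = -log(0.000227) = 3.64.

3.64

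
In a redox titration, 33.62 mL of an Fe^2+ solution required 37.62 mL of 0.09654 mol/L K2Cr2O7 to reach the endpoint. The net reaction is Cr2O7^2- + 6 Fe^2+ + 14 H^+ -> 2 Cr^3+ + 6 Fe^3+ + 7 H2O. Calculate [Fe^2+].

0.648 M

n(K2Cr2O7) = 0.09654 x 0.03762 = 0.003632 mol.
From the balanced equation, 1 mol K2Cr2O7 reacts with 6 mol Fe^2+, so n(Fe^2+) = 0.003632 x 6/1 = 0.02179 mol.
[Fe^2+] = 0.02179 / 0.03362 L = 0.648 M.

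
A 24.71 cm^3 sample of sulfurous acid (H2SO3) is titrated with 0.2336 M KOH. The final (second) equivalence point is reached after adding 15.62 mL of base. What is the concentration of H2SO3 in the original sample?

0.0738 M

n(KOH) = 0.2336 x 0.01562 = 0.003649 mol.
At the final (second) equivalence point, 2 mol OH^- react per mol H2SO3, so n(H2SO3) = 0.003649 / 2 = 0.001824 mol.
[H2SO3] = 0.001824 / 0.02471 L = 0.0738 M.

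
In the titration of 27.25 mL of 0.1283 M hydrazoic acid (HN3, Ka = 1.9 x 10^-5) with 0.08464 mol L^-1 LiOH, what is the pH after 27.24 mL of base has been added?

5.01

Initial n(HN3) = 0.1283 x 0.02725 = 0.003496 mol.
n(LiOH) added = 0.08464 x 0.02724 = 0.002306 mol, converting that many moles of HN3 to N3-.
Remaining n(HN3) = 0.001191 mol; n(N3-) = 0.002306 mol.
By Henderson-Hasselbalch, pH = pKa + log([A^-]/[HA]) = 4.72 + log(0.002306/0.001191) = 4.72 + (+0.29) = 5.01.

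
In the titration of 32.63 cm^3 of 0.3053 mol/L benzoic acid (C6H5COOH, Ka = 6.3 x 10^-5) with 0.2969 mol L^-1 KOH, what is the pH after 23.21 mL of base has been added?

Initial n(C6H5COOH) = 0.3053 x 0.03263 = 0.009962 mol.
n(KOH) added = 0.2969 x 0.02321 = 0.006891 mol, converting that many moles of C6H5COOH to C6H5COO-.
Remaining n(C6H5COOH) = 0.003071 mol; n(C6H5COO-) = 0.006891 mol.
By Henderson-Hasselbalch, pH = pKa + log([A^-]/[HA]) = 4.20 + log(0.006891/0.003071) = 4.20 + (+0.35) = 4.55.

4.55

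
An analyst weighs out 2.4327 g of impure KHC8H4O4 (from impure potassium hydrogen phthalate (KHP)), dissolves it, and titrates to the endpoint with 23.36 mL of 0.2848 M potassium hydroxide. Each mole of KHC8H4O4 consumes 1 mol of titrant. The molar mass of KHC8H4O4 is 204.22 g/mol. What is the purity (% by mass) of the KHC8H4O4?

55.8%

n(KOH) = 0.2848 x 0.02336 = 0.006653 mol.
n(KHC8H4O4) = 0.006653 / 1 = 0.006653 mol.
mass of KHC8H4O4 = 0.006653 x 204.22 = 1.359 g.
% purity = 1.359 / 2.4327 x 100 = 55.8%.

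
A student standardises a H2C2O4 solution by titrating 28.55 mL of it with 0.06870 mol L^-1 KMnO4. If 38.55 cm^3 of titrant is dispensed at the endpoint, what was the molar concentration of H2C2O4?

0.232 M

n(KMnO4) = 0.06870 x 0.03855 = 0.002648 mol.
From the balanced equation, 2 mol KMnO4 reacts with 5 mol H2C2O4, so n(H2C2O4) = 0.002648 x 5/2 = 0.006621 mol.
[H2C2O4] = 0.006621 / 0.02855 L = 0.232 M.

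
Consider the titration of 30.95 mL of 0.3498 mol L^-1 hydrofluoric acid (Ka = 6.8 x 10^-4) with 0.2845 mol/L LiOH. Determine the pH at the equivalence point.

n(HF) = 0.3498 x 0.03095 = 0.01083 mol; V(LiOH) at equivalence = 0.01083/0.2845 = 0.03805 L.
At equivalence all the acid is converted to F-; total volume = 0.03095 + 0.03805 = 0.06900 L, so [F-] = 0.01083/0.06900 = 0.1569 M.
Kb = Kw/Ka = 1.0e-14 / 6.8 x 10^-4 = 1.47e-11.
[OH^-] = sqrt(Kb x [F-]) = sqrt(1.47e-11 x 0.1569) = 1.52e-6 M.
pOH = 5.82, so pH = 14.00 - 5.82 = 8.18.

8.18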